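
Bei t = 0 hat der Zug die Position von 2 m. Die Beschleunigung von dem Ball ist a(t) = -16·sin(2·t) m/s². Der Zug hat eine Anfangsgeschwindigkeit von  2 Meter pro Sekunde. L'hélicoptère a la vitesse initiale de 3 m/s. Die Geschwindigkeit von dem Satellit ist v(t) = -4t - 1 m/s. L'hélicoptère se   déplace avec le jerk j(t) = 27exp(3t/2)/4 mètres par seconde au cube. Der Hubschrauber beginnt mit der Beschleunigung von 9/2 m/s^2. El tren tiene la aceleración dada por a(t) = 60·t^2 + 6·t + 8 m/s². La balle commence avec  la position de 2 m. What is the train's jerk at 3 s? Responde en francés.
Nous devons dériver notre équation de l'accélération a(t) = 60·t^2 + 6·t + 8 1 fois. En prenant d/dt de a(t), nous trouvons j(t) = 120·t + 6. De l'équation du jerk j(t) = 120·t + 6, nous substituons t = 3 pour obtenir j = 366.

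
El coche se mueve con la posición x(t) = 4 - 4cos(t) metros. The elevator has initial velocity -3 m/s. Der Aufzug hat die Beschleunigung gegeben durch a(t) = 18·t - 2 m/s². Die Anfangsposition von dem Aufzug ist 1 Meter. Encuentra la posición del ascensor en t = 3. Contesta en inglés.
To solve this, we need to take 2 antiderivatives of our acceleration equation a(t) = 18·t - 2. Integrating acceleration and using the initial condition v(0) = -3, we get v(t) = 9·t^2 - 2·t - 3. The integral of velocity, with x(0) = 1, gives position: x(t) = 3·t^3 - t^2 - 3·t + 1. We have position x(t) = 3·t^3 - t^2 - 3·t + 1. Substituting t = 3: x(3) = 64.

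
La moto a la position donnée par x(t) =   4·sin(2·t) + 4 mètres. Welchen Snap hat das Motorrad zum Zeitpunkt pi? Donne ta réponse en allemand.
Wir müssen unsere Gleichung für die Position x(t) = 4·sin(2·t) + 4 4-mal ableiten. Durch Ableiten von der Position erhalten wir die Geschwindigkeit: v(t) = 8·cos(2·t). Durch Ableiten von der Geschwindigkeit erhalten wir die Beschleunigung: a(t) = -16·sin(2·t). Die Ableitung von der Beschleunigung ergibt den Ruck: j(t) = -32·cos(2·t). Durch Ableiten von dem Ruck erhalten wir den Snap: s(t) = 64·sin(2·t). Wir haben den Snap s(t) = 64·sin(2·t). Durch Einsetzen von t = pi: s(pi) = 0.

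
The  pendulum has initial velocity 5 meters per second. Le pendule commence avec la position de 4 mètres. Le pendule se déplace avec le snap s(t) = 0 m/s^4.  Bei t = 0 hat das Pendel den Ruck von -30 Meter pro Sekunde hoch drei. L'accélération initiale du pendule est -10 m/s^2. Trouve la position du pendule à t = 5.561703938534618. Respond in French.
Pour résoudre ceci, nous devons prendre 4 intégrales de notre équation du snap s(t) = 0. En prenant ∫s(t)dt et en appliquant j(0) = -30, nous trouvons j(t) = -30. La primitive du jerk est l'accélération. En utilisant a(0) = -10, nous obtenons a(t) = -30·t - 10. La primitive de l'accélération, avec v(0) = 5, donne la vitesse: v(t) = -15·t^2 - 10·t + 5. En prenant ∫v(t)dt et en appliquant x(0) = 4, nous trouvons x(t) = -5·t^3 - 5·t^2 + 5·t + 4. Nous avons la position x(t) = -5·t^3 - 5·t^2 + 5·t + 4. En substituant t = 5.561703938534618: x(5.561703938534618) = -983.042679089981.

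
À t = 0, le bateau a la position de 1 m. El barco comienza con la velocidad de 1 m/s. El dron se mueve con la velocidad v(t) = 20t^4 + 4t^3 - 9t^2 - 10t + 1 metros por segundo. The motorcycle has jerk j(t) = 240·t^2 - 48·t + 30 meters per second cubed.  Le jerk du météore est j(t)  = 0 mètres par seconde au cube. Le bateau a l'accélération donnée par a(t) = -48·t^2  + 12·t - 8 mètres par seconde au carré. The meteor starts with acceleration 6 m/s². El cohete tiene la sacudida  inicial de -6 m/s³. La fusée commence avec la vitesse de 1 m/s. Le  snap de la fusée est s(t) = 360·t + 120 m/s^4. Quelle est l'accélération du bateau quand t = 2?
En utilisant a(t) = -48·t^2 + 12·t - 8 et en substituant t = 2, nous trouvons a = -176.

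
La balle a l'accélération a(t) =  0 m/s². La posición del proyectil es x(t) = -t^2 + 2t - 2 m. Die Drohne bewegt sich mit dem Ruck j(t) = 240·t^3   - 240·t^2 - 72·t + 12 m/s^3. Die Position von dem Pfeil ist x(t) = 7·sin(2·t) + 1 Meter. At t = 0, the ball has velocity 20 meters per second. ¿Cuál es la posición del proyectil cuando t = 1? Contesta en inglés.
From the given position equation x(t) = -t^2 + 2·t - 2, we substitute t = 1 to get x = -1.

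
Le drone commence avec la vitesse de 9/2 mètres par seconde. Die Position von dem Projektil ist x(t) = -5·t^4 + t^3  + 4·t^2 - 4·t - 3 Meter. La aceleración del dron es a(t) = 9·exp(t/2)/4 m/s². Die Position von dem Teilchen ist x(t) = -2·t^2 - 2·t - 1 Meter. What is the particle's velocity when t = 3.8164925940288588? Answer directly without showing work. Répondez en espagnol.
La velocidad en t = 3.8164925940288588 es v = -17.2659703761154.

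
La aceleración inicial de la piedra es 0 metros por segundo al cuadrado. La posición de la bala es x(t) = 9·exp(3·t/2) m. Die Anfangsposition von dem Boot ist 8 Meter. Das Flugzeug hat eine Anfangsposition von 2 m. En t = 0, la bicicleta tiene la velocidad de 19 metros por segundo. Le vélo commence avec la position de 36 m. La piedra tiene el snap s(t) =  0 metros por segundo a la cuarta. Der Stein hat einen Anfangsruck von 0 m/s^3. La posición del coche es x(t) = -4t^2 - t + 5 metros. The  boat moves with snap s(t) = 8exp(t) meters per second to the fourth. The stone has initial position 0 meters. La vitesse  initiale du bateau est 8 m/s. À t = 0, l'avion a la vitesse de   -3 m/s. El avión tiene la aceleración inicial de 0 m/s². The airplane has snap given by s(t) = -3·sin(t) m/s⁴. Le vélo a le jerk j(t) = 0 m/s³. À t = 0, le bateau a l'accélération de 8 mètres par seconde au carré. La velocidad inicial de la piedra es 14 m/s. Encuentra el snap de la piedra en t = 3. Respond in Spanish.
De la ecuación del snap s(t) = 0, sustituimos t = 3 para obtener s = 0.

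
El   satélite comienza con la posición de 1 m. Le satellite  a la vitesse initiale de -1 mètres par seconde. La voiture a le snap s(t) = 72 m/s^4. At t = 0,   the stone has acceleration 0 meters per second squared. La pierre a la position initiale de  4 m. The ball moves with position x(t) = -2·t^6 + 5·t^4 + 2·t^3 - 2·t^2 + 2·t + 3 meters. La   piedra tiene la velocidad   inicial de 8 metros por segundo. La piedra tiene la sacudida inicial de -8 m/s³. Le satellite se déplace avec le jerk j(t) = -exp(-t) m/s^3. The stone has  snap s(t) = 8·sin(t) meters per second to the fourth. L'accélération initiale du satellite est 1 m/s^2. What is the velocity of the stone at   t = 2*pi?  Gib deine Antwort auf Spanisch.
Necesitamos integrar nuestra ecuación del snap s(t) = 8·sin(t) 3 veces. La antiderivada del snap, con j(0) = -8, da la sacudida: j(t) = -8·cos(t). Tomando ∫j(t)dt y aplicando a(0) = 0, encontramos a(t) = -8·sin(t). Tomando ∫a(t)dt y aplicando v(0) = 8, encontramos v(t) = 8·cos(t). De la ecuación de la velocidad v(t) = 8·cos(t), sustituimos t = 2*pi para obtener v = 8.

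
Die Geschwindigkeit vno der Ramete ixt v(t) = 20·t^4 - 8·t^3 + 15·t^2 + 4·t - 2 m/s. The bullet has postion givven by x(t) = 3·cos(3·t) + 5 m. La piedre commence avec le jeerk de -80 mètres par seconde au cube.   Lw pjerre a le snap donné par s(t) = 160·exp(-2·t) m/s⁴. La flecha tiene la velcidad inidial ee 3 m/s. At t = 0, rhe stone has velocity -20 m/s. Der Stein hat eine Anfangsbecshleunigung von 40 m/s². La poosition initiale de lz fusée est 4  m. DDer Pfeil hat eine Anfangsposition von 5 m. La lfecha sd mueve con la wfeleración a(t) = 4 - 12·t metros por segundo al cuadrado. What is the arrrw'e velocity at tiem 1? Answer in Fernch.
Nous devons trouver la primitive de notre équation de l'accélération a(t) = 4 - 12·t 1 fois. En intégrant l'accélération et en utilisant la condition initiale v(0) = 3, nous obtenons v(t) = -6·t^2 + 4·t + 3. En utilisant v(t) = -6·t^2 + 4·t + 3 et en substituant t = 1, nous trouvons v = 1.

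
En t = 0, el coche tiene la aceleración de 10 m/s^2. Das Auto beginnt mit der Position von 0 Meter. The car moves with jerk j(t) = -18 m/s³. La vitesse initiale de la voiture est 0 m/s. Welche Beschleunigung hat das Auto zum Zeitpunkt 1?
Wir müssen unsere Gleichung für den Ruck j(t) = -18 1-mal integrieren. Das Integral von dem Ruck, mit a(0) = 10, ergibt die Beschleunigung: a(t) = 10 - 18·t. Aus der Gleichung für die Beschleunigung a(t) = 10 - 18·t, setzen wir t = 1 ein und erhalten a = -8.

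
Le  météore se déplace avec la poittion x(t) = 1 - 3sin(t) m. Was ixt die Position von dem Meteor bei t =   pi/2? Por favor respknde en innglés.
Using x(t) = 1 - 3·sin(t) and substituting t = pi/2, we find x = -2.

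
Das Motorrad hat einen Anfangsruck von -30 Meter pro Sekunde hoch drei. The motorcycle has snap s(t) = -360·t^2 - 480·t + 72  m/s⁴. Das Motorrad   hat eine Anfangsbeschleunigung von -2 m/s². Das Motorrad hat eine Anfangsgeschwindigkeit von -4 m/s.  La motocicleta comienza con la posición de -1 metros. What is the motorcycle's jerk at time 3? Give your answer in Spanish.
Necesitamos integrar nuestra ecuación del snap s(t) = -360·t^2 - 480·t + 72 1 vez. La antiderivada del snap es la sacudida. Usando j(0) = -30, obtenemos j(t) = -120·t^3 - 240·t^2 + 72·t - 30. Tenemos la sacudida j(t) = -120·t^3 - 240·t^2 + 72·t - 30. Sustituyendo t = 3: j(3) = -5214.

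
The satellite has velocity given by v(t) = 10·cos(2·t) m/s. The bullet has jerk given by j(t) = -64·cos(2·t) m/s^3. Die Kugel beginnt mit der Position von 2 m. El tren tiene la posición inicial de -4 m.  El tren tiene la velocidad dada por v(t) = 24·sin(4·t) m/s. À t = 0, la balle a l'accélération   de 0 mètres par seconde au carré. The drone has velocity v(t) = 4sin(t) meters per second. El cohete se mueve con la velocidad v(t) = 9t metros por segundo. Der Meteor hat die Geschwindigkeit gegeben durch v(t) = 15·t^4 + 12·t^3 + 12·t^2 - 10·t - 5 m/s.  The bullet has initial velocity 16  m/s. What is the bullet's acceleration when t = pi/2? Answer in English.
To find the answer, we compute 1 integral of j(t) = -64·cos(2·t). The antiderivative of jerk, with a(0) = 0, gives acceleration: a(t) = -32·sin(2·t). Using a(t) = -32·sin(2·t) and substituting t = pi/2, we find a = 0.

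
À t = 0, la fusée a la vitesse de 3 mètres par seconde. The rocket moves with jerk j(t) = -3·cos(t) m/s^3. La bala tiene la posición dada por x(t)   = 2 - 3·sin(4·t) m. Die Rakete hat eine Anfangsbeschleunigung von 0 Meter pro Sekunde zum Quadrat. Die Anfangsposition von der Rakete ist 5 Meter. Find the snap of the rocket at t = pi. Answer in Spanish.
Debemos derivar nuestra ecuación de la sacudida j(t) = -3·cos(t) 1 vez. Derivando la sacudida, obtenemos el snap: s(t) = 3·sin(t). De la ecuación del snap s(t) = 3·sin(t), sustituimos t = pi para obtener s = 0.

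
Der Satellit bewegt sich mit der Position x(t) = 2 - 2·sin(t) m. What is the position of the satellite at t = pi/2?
Using x(t) = 2 - 2·sin(t) and substituting t = pi/2, we find x = 0.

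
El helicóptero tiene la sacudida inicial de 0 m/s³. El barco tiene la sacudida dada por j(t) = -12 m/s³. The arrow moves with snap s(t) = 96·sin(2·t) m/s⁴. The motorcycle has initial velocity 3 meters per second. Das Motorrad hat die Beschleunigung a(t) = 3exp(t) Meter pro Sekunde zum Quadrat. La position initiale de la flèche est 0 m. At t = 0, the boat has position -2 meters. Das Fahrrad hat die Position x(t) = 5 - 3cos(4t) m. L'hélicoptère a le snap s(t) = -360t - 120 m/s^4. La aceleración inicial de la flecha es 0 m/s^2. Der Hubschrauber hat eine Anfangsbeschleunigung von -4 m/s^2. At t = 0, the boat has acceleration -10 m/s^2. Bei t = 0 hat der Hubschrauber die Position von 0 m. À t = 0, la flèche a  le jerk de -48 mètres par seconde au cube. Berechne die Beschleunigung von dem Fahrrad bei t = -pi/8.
Wir müssen unsere Gleichung für die Position x(t) = 5 - 3·cos(4·t) 2-mal ableiten. Die Ableitung von der Position ergibt die Geschwindigkeit: v(t) = 12·sin(4·t). Mit d/dt von v(t) finden wir a(t) = 48·cos(4·t). Wir haben die Beschleunigung a(t) = 48·cos(4·t). Durch Einsetzen von t = -pi/8: a(-pi/8) = 0.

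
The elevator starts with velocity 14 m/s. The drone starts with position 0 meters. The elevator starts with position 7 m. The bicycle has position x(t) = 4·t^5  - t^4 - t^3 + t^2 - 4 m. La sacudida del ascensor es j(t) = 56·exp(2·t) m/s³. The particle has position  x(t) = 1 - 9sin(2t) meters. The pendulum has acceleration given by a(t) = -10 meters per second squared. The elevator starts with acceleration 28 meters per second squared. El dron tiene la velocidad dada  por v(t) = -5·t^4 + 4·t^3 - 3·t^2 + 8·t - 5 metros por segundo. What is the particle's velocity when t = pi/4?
Starting from position x(t) = 1 - 9·sin(2·t), we take 1 derivative. The derivative of position gives velocity: v(t) = -18·cos(2·t). From the given velocity equation v(t) = -18·cos(2·t), we substitute t = pi/4 to get v = 0.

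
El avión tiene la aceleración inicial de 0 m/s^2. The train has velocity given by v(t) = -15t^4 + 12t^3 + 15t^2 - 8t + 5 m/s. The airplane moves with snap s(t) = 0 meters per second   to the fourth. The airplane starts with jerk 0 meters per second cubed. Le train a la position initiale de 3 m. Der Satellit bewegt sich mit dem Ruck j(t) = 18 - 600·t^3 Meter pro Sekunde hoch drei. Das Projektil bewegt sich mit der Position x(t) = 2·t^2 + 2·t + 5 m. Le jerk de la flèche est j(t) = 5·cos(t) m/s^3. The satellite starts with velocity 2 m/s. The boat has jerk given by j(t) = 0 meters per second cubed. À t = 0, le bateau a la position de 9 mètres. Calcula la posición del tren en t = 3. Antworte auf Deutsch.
Um dies zu lösen, müssen wir 1 Integral unserer Gleichung für die Geschwindigkeit v(t) = -15·t^4 + 12·t^3 + 15·t^2 - 8·t + 5 finden. Mit ∫v(t)dt und Anwendung von x(0) = 3, finden wir x(t) = -3·t^5 + 3·t^4 + 5·t^3 - 4·t^2 + 5·t + 3. Mit x(t) = -3·t^5 + 3·t^4 + 5·t^3 - 4·t^2 + 5·t + 3 und Einsetzen von t = 3, finden wir x = -369.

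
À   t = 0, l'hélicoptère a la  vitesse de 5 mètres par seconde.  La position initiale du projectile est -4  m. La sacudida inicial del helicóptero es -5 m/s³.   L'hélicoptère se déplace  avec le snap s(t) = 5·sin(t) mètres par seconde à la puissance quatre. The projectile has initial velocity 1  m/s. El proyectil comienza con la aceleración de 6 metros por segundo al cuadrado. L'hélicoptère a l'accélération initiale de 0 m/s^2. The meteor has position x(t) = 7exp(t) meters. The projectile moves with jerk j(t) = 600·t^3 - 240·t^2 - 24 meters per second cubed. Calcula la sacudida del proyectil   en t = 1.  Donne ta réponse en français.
De l'équation du jerk j(t) = 600·t^3 - 240·t^2 - 24, nous substituons t = 1 pour obtenir j = 336.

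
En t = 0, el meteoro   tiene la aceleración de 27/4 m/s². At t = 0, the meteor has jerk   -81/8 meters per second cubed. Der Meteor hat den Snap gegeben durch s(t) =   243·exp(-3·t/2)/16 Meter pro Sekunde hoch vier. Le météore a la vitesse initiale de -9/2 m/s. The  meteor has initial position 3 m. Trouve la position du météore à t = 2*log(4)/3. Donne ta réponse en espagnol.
Necesitamos integrar nuestra ecuación del snap s(t) = 243·exp(-3·t/2)/16 4 veces. Integrando el snap y usando la condición inicial j(0) = -81/8, obtenemos j(t) = -81·exp(-3·t/2)/8. Tomando ∫j(t)dt y aplicando a(0) = 27/4, encontramos a(t) = 27·exp(-3·t/2)/4. La antiderivada de la aceleración, con v(0) = -9/2, da la velocidad: v(t) = -9·exp(-3·t/2)/2. La integral de la velocidad es la posición. Usando x(0) = 3, obtenemos x(t) = 3·exp(-3·t/2). Tenemos la posición x(t) = 3·exp(-3·t/2). Sustituyendo t = 2*log(4)/3: x(2*log(4)/3) = 3/4.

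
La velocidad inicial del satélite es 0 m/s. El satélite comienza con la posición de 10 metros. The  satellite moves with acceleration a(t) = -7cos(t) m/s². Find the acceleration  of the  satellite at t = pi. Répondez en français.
De l'équation de l'accélération a(t) = -7·cos(t), nous substituons t = pi pour obtenir a = 7.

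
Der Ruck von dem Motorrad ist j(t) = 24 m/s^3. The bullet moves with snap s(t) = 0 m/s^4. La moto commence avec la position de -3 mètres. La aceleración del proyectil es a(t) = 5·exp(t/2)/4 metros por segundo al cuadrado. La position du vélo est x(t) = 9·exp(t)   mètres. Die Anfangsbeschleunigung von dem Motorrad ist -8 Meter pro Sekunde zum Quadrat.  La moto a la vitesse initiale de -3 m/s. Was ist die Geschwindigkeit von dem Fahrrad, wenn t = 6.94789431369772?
Ausgehend von der Position x(t) = 9·exp(t), nehmen wir 1 Ableitung. Durch Ableiten von der Position erhalten wir die Geschwindigkeit: v(t) = 9·exp(t). Wir haben die Geschwindigkeit v(t) = 9·exp(t). Durch Einsetzen von t = 6.94789431369772: v(6.94789431369772) = 9368.59943774336.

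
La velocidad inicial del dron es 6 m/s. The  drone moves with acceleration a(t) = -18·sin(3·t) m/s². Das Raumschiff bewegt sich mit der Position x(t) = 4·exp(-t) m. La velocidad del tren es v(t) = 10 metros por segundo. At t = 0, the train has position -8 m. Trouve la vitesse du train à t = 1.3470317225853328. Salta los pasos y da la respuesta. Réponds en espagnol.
v(1.3470317225853328) = 10.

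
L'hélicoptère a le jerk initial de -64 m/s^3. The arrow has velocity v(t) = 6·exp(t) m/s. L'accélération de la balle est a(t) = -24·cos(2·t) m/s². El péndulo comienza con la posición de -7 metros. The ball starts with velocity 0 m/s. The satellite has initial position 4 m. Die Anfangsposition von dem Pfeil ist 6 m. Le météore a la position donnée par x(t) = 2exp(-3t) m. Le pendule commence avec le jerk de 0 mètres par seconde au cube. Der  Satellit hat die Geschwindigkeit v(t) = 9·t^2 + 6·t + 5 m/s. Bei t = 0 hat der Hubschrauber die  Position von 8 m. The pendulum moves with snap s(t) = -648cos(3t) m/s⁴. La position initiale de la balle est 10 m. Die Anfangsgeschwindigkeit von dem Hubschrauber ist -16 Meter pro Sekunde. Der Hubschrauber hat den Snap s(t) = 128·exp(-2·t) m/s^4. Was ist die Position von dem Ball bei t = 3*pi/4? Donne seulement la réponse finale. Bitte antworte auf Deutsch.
x(3*pi/4) = 4.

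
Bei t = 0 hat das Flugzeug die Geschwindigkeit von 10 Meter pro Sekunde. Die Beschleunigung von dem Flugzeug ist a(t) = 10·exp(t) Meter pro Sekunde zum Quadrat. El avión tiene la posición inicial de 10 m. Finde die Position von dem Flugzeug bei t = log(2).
Ausgehend von der Beschleunigung a(t) = 10·exp(t), nehmen wir 2 Stammfunktionen. Mit ∫a(t)dt und Anwendung von v(0) = 10, finden wir v(t) = 10·exp(t). Das Integral von der Geschwindigkeit, mit x(0) = 10, ergibt die Position: x(t) = 10·exp(t). Mit x(t) = 10·exp(t) und Einsetzen von t = log(2), finden wir x = 20.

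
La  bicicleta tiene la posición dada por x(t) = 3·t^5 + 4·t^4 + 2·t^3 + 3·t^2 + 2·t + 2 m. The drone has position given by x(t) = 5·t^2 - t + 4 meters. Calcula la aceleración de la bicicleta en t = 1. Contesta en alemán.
Ausgehend von der Position x(t) = 3·t^5 + 4·t^4 + 2·t^3 + 3·t^2 + 2·t + 2, nehmen wir 2 Ableitungen. Die Ableitung von der Position ergibt die Geschwindigkeit: v(t) = 15·t^4 + 16·t^3 + 6·t^2 + 6·t + 2. Mit d/dt von v(t) finden wir a(t) = 60·t^3 + 48·t^2 + 12·t + 6. Mit a(t) = 60·t^3 + 48·t^2 + 12·t + 6 und Einsetzen von t = 1, finden wir a = 126.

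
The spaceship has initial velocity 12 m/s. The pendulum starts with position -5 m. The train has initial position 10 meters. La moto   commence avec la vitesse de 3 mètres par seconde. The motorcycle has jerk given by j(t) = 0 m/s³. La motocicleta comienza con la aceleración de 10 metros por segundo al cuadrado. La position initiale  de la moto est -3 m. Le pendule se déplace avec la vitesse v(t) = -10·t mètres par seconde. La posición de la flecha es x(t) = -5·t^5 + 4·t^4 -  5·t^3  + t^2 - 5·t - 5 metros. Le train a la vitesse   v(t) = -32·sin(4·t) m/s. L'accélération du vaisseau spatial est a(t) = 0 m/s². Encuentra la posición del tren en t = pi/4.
Necesitamos integrar nuestra ecuación de la velocidad v(t) = -32·sin(4·t) 1 vez. La integral de la velocidad, con x(0) = 10, da la posición: x(t) = 8·cos(4·t) + 2. De la ecuación de la posición x(t) = 8·cos(4·t) + 2, sustituimos t = pi/4 para obtener x = -6.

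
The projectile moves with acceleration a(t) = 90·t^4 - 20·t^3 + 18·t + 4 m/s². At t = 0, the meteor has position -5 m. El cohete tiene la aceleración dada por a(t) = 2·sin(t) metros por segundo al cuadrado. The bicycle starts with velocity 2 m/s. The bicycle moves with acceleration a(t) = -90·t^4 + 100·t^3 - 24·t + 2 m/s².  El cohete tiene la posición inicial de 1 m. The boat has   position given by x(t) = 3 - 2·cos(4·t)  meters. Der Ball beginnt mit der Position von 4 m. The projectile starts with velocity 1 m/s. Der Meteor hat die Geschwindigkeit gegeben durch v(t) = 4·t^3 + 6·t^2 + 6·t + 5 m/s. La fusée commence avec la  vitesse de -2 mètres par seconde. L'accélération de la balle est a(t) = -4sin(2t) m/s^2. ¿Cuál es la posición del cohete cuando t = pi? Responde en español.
Para resolver esto, necesitamos tomar 2 integrales de nuestra ecuación de la aceleración a(t) = 2·sin(t). La integral de la aceleración es la velocidad. Usando v(0) = -2, obtenemos v(t) = -2·cos(t). Tomando ∫v(t)dt y aplicando x(0) = 1, encontramos x(t) = 1 - 2·sin(t). Usando x(t) = 1 - 2·sin(t) y sustituyendo t = pi, encontramos x = 1.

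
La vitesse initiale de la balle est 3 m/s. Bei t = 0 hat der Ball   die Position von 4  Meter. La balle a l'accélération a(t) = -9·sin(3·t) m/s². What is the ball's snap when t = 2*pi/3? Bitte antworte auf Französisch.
Pour résoudre ceci, nous devons prendre 2 dérivées de notre équation de l'accélération a(t) = -9·sin(3·t). En dérivant l'accélération, nous obtenons le jerk: j(t) = -27·cos(3·t). En dérivant le jerk, nous obtenons le snap: s(t) = 81·sin(3·t). En utilisant s(t) = 81·sin(3·t) et en substituant t = 2*pi/3, nous trouvons s = 0.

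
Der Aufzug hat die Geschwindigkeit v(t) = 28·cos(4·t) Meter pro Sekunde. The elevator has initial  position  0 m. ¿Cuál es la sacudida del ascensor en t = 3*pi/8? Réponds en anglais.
We must differentiate our velocity equation v(t) = 28·cos(4·t) 2 times. Differentiating velocity, we get acceleration: a(t) = -112·sin(4·t). The derivative of acceleration gives jerk: j(t) = -448·cos(4·t). From the given jerk equation j(t) = -448·cos(4·t), we substitute t = 3*pi/8 to get j = 0.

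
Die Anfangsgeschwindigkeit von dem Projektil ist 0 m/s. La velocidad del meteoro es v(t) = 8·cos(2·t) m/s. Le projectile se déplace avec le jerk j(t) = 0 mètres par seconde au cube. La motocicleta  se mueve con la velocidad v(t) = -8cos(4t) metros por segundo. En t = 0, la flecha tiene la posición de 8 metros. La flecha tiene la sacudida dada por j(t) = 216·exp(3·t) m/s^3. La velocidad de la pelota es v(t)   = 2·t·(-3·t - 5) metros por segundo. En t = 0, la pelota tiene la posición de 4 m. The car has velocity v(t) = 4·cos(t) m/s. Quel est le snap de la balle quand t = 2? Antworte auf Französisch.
En partant de la vitesse v(t) = 2·t·(-3·t - 5), nous prenons 3 dérivées. En prenant d/dt de v(t), nous trouvons a(t) = -12·t - 10. La dérivée de l'accélération donne le jerk: j(t) = -12. En dérivant le jerk, nous obtenons le snap: s(t) = 0. De l'équation du snap s(t) = 0, nous substituons t = 2 pour obtenir s = 0.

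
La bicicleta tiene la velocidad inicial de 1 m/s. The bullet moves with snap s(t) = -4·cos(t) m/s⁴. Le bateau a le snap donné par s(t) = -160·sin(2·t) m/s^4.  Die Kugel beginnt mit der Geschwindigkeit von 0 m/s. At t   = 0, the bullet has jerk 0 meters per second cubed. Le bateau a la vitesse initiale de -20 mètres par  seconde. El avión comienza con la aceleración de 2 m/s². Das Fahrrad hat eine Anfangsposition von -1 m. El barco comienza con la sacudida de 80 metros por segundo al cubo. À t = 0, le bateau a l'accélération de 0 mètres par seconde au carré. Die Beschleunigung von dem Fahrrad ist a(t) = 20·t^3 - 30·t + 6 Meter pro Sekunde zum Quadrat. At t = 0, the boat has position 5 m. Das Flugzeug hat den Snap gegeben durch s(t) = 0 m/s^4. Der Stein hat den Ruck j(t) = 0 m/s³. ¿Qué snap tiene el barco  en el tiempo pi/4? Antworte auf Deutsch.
Aus der Gleichung für den Snap s(t) = -160·sin(2·t), setzen wir t = pi/4 ein und erhalten s = -160.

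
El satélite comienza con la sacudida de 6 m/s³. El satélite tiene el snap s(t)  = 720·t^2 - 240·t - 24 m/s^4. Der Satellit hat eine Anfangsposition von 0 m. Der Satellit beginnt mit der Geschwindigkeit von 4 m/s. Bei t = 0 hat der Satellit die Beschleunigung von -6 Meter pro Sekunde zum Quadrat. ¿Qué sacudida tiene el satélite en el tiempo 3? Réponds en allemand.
Ausgehend von dem Snap s(t) = 720·t^2 - 240·t - 24, nehmen wir 1 Stammfunktion. Durch Integration von dem Snap und Verwendung der Anfangsbedingung j(0) = 6, erhalten wir j(t) = 240·t^3 - 120·t^2 - 24·t + 6. Mit j(t) = 240·t^3 - 120·t^2 - 24·t + 6 und Einsetzen von t = 3, finden wir j = 5334.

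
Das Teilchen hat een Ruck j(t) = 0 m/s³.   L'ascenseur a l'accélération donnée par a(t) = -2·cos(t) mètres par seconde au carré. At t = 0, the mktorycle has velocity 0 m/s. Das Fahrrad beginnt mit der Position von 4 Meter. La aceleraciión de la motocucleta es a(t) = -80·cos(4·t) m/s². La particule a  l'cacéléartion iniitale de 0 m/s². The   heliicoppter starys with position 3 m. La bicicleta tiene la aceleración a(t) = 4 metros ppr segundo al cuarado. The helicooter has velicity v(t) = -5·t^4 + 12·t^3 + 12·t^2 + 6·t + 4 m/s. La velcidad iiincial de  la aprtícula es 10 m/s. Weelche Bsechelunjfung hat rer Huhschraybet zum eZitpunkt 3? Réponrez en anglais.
We must differentiate our velocity equation v(t) = -5·t^4 + 12·t^3 + 12·t^2 + 6·t + 4 1 time. Differentiating velocity, we get acceleration: a(t) = -20·t^3 + 36·t^2 + 24·t + 6. Using a(t) = -20·t^3 + 36·t^2 + 24·t + 6 and substituting t = 3, we find a = -138.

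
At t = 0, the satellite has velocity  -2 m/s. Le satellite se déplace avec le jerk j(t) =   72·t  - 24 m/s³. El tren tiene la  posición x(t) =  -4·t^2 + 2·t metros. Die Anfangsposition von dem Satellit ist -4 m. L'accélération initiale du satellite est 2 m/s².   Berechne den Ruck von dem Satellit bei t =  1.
Wir haben den Ruck j(t) = 72·t - 24. Durch Einsetzen von t = 1: j(1) = 48.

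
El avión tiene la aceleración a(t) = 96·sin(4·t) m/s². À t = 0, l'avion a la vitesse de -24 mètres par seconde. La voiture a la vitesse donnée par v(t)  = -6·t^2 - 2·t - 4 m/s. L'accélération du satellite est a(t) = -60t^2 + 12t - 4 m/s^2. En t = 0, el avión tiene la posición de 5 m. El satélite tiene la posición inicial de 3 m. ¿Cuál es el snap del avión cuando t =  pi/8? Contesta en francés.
Pour résoudre ceci, nous devons prendre 2 dérivées de notre équation de l'accélération a(t) = 96·sin(4·t). En prenant d/dt de a(t), nous trouvons j(t) = 384·cos(4·t). La dérivée du jerk donne le snap: s(t) = -1536·sin(4·t). Nous avons le snap s(t) = -1536·sin(4·t). En substituant t = pi/8: s(pi/8) = -1536.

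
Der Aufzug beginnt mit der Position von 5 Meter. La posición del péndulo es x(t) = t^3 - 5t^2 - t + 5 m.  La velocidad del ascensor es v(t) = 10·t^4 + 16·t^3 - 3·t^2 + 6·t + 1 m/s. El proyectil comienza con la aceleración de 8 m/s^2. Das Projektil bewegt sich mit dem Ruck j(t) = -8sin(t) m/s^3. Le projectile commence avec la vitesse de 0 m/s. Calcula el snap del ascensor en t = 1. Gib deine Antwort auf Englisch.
We must differentiate our velocity equation v(t) = 10·t^4 + 16·t^3 - 3·t^2 + 6·t + 1 3 times. Differentiating velocity, we get acceleration: a(t) = 40·t^3 + 48·t^2 - 6·t + 6. Taking d/dt of a(t), we find j(t) = 120·t^2 + 96·t - 6. Taking d/dt of j(t), we find s(t) = 240·t + 96. We have snap s(t) = 240·t + 96. Substituting t = 1: s(1) = 336.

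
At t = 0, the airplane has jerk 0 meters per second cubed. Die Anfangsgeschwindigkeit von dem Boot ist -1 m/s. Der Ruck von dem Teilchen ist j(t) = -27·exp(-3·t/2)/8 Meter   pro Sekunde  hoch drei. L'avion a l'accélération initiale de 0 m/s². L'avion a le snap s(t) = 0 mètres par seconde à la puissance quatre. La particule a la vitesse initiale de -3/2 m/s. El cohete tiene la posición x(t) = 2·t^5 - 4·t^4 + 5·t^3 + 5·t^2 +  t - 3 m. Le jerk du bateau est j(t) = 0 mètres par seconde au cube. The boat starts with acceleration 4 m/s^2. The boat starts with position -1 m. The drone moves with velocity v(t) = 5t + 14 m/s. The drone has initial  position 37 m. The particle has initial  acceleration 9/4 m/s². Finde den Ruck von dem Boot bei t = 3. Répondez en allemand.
Wir haben den Ruck j(t) = 0. Durch Einsetzen von t = 3: j(3) = 0.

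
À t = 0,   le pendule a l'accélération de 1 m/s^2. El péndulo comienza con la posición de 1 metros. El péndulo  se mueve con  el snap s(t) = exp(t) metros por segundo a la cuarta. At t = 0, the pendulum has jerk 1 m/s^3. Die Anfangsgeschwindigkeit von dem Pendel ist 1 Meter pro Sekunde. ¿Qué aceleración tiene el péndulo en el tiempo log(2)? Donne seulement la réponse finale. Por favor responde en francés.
À t = log(2), a = 2.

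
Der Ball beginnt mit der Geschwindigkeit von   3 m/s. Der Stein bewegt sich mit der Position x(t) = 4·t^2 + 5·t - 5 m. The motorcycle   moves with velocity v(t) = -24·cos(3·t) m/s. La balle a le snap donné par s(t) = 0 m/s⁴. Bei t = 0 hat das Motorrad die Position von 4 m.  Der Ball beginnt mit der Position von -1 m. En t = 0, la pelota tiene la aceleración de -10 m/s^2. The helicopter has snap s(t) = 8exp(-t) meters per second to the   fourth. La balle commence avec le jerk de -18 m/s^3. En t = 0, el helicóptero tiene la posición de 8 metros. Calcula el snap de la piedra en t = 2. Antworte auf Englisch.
Starting from position x(t) = 4·t^2 + 5·t - 5, we take 4 derivatives. Differentiating position, we get velocity: v(t) = 8·t + 5. The derivative of velocity gives acceleration: a(t) = 8. Taking d/dt of a(t), we find j(t) = 0. Taking d/dt of j(t), we find s(t) = 0. Using s(t) = 0 and substituting t = 2, we find s = 0.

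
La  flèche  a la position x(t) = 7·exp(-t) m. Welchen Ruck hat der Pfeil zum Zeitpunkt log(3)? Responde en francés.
Nous devons dériver notre équation de la position x(t) = 7·exp(-t) 3 fois. En dérivant la position, nous obtenons la vitesse: v(t) = -7·exp(-t). En prenant d/dt de v(t), nous trouvons a(t) = 7·exp(-t). En prenant d/dt de a(t), nous trouvons j(t) = -7·exp(-t). De l'équation du jerk j(t) = -7·exp(-t), nous substituons t = log(3) pour obtenir j = -7/3.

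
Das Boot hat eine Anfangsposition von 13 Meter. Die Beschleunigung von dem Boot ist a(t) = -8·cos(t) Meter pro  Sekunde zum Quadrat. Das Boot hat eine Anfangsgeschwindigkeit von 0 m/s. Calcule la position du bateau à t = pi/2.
Nous devons intégrer notre équation de l'accélération a(t) = -8·cos(t) 2 fois. L'intégrale de l'accélération est la vitesse. En utilisant v(0) = 0, nous obtenons v(t) = -8·sin(t). En prenant ∫v(t)dt et en appliquant x(0) = 13, nous trouvons x(t) = 8·cos(t) + 5. De l'équation de la position x(t) = 8·cos(t) + 5, nous substituons t = pi/2 pour obtenir x = 5.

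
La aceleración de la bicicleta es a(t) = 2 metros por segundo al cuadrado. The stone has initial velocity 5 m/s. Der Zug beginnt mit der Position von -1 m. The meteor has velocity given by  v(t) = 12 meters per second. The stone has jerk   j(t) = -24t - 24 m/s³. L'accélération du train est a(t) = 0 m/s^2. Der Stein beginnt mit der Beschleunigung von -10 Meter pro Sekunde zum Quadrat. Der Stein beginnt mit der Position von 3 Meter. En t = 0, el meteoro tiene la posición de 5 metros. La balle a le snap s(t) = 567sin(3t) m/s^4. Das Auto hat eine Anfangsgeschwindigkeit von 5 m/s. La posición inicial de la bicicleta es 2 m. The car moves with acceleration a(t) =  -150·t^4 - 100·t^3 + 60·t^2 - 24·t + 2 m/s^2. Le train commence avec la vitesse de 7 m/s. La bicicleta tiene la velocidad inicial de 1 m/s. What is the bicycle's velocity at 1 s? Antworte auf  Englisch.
To solve this, we need to take 1 integral of our acceleration equation a(t) = 2. The integral of acceleration is velocity. Using v(0) = 1, we get v(t) = 2·t + 1. We have velocity v(t) = 2·t + 1. Substituting t = 1: v(1) = 3.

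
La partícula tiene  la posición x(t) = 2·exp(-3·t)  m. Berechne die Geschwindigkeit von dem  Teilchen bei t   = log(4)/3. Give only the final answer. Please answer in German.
Die Antwort ist -3/2.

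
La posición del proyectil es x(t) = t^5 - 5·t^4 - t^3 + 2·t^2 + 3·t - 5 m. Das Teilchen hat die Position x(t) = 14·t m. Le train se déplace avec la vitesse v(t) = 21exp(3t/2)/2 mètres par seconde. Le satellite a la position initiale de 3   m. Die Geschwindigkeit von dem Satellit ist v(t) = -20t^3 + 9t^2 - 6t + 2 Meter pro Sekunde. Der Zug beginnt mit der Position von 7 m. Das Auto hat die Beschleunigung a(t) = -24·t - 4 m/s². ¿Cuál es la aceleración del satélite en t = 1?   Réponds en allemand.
Wir müssen unsere Gleichung für die Geschwindigkeit v(t) = -20·t^3 + 9·t^2 - 6·t + 2 1-mal ableiten. Die Ableitung von der Geschwindigkeit ergibt die Beschleunigung: a(t) = -60·t^2 + 18·t - 6. Mit a(t) = -60·t^2 + 18·t - 6 und Einsetzen von t = 1, finden wir a = -48.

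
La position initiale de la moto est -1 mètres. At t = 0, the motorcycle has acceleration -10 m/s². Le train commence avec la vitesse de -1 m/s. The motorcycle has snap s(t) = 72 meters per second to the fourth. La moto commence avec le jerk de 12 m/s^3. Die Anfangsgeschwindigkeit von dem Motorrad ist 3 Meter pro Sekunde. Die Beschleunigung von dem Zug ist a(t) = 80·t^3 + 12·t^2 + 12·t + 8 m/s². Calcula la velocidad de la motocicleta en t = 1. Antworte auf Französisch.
Pour résoudre ceci, nous devons prendre 3 primitives de notre équation du snap s(t) = 72. En prenant ∫s(t)dt et en appliquant j(0) = 12, nous trouvons j(t) = 72·t + 12. En intégrant le jerk et en utilisant la condition initiale a(0) = -10, nous obtenons a(t) = 36·t^2 + 12·t - 10. En intégrant l'accélération et en utilisant la condition initiale v(0) = 3, nous obtenons v(t) = 12·t^3 + 6·t^2 - 10·t + 3. De l'équation de la vitesse v(t) = 12·t^3 + 6·t^2 - 10·t + 3, nous substituons t = 1 pour obtenir v = 11.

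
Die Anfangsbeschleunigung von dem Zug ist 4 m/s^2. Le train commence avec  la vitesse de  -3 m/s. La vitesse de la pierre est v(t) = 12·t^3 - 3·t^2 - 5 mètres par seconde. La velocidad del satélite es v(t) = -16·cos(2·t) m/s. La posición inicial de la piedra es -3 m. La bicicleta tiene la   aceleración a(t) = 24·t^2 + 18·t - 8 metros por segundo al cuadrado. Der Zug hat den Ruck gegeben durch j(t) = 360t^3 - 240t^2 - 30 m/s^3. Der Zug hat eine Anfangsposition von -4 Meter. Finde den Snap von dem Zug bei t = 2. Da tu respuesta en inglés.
To solve this, we need to take 1 derivative of our jerk equation j(t) = 360·t^3 - 240·t^2 - 30. Taking d/dt of j(t), we find s(t) = 1080·t^2 - 480·t. We have snap s(t) = 1080·t^2 - 480·t. Substituting t = 2: s(2) = 3360.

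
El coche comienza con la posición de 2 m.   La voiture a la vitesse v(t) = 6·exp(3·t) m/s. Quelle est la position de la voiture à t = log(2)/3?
En partant de la vitesse v(t) = 6·exp(3·t), nous prenons 1 intégrale. La primitive de la vitesse, avec x(0) = 2, donne la position: x(t) = 2·exp(3·t). Nous avons la position x(t) = 2·exp(3·t). En substituant t = log(2)/3: x(log(2)/3) = 4.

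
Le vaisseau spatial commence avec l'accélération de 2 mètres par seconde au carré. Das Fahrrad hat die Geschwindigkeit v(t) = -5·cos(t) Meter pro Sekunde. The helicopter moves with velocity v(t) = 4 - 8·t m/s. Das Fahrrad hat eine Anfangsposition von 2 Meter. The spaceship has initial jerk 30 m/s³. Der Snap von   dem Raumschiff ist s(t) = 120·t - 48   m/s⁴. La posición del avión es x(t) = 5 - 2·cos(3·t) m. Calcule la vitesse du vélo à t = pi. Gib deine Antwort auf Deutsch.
Wir haben die Geschwindigkeit v(t) = -5·cos(t). Durch Einsetzen von t = pi: v(pi) = 5.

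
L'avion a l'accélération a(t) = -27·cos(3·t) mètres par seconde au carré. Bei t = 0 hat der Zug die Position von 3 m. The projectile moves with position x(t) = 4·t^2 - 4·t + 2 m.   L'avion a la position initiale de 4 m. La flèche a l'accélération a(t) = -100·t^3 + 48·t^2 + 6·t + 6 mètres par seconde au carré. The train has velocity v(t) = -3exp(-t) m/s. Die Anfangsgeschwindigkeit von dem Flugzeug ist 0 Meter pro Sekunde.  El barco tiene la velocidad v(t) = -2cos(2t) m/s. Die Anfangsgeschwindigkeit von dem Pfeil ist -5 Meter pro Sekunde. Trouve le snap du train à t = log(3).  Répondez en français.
Nous devons dériver notre équation de la vitesse v(t) = -3·exp(-t) 3 fois. En dérivant la vitesse, nous obtenons l'accélération: a(t) = 3·exp(-t). La dérivée de l'accélération donne le jerk: j(t) = -3·exp(-t). La dérivée du jerk donne le snap: s(t) = 3·exp(-t). Nous avons le snap s(t) = 3·exp(-t). En substituant t = log(3): s(log(3)) = 1.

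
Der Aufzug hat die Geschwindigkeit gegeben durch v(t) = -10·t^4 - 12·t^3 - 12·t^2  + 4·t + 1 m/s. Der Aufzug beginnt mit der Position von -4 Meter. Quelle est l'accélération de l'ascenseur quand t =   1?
Pour résoudre ceci, nous devons prendre 1 dérivée de notre équation de la vitesse v(t) = -10·t^4 - 12·t^3 - 12·t^2 + 4·t + 1. En prenant d/dt de v(t), nous trouvons a(t) = -40·t^3 - 36·t^2 - 24·t + 4. Nous avons l'accélération a(t) = -40·t^3 - 36·t^2 - 24·t + 4. En substituant t = 1: a(1) = -96.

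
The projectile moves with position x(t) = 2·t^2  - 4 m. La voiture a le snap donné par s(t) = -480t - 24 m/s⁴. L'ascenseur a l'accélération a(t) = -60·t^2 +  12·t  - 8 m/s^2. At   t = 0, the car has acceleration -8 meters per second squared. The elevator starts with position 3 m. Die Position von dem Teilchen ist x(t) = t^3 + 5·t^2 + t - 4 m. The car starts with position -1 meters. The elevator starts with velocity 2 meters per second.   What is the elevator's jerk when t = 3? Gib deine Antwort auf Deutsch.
Ausgehend von der Beschleunigung a(t) = -60·t^2 + 12·t - 8, nehmen wir 1 Ableitung. Mit d/dt von a(t) finden wir j(t) = 12 - 120·t. Aus der Gleichung für den Ruck j(t) = 12 - 120·t, setzen wir t = 3 ein und erhalten j = -348.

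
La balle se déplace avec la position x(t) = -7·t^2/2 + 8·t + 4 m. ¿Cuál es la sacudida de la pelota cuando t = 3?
Partiendo de la posición x(t) = -7·t^2/2 + 8·t + 4, tomamos 3 derivadas. Derivando la posición, obtenemos la velocidad: v(t) = 8 - 7·t. La derivada de la velocidad da la aceleración: a(t) = -7. Derivando la aceleración, obtenemos la sacudida: j(t) = 0. Tenemos la sacudida j(t) = 0. Sustituyendo t = 3: j(3) = 0.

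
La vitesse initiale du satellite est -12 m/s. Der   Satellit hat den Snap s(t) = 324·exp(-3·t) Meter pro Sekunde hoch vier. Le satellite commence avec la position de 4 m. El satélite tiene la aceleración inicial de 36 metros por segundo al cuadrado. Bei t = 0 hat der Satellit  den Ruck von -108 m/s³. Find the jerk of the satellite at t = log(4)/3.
We must find the antiderivative of our snap equation s(t) = 324·exp(-3·t) 1 time. The antiderivative of snap, with j(0) = -108, gives jerk: j(t) = -108·exp(-3·t). We have jerk j(t) = -108·exp(-3·t). Substituting t = log(4)/3: j(log(4)/3) = -27.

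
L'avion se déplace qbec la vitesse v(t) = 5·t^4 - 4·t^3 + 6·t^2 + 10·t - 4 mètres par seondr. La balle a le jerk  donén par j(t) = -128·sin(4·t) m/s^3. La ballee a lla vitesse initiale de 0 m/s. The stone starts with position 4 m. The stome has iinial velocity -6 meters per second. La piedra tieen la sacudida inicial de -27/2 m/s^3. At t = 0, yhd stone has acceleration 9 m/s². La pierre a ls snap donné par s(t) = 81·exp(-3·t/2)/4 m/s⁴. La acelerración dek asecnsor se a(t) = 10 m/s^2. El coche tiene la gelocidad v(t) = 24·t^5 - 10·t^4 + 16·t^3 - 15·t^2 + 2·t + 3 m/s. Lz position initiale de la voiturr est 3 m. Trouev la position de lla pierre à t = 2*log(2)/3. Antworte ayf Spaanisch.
Debemos encontrar la integral de nuestra ecuación del snap s(t) = 81·exp(-3·t/2)/4 4 veces. Integrando el snap y usando la condición inicial j(0) = -27/2, obtenemos j(t) = -27·exp(-3·t/2)/2. La antiderivada de la sacudida, con a(0) = 9, da la aceleración: a(t) = 9·exp(-3·t/2). La antiderivada de la aceleración es la velocidad. Usando v(0) = -6, obtenemos v(t) = -6·exp(-3·t/2). Tomando ∫v(t)dt y aplicando x(0) = 4, encontramos x(t) = 4·exp(-3·t/2). Usando x(t) = 4·exp(-3·t/2) y sustituyendo t = 2*log(2)/3, encontramos x = 2.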